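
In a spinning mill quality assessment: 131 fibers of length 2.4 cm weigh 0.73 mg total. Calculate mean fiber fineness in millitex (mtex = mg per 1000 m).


Formula: fineness (mtex) = mass (mg) / total length (km) = (mass_mg / total_length_m) * 1000
Step 1: Convert fiber length: 2.4 cm = 0.024 m
Step 2: Total fiber length = 131 * 0.024 = 3.144 m
Step 3: Linear density = 0.73 mg / 3.144 m = 0.2322 mg/m
Step 4: fineness = 0.2322 * 1000 = 232.2 mtex

232.2 mtex


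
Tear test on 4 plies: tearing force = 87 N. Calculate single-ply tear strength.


Formula: Per-ply strength = Total force / Number of plies
Per-ply = 87 N / 4
Per-ply = 21.75 N

21.75 N


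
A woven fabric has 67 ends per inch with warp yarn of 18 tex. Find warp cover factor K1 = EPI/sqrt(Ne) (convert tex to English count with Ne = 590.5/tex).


Formula: K1 = EPI / sqrt(Ne), with Ne = 590.5 / tex_warp
Step 1: Ne = 590.5 / 18 = 32.806
Step 2: sqrt(Ne) = sqrt(32.806) = 5.7277
Step 3: K1 = 67 / 5.7277 = 11.7

11.7


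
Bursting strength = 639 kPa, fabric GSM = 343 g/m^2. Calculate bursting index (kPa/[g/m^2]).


Formula: Bursting Index = Bursting Strength / Fabric GSM
BI = 639 kPa / 343 g/m^2
BI = 1.863 kPa/(g/m^2)

1.863 kPa/(g/m^2)


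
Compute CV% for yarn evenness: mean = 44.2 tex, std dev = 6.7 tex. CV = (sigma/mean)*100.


Formula: CV% = (standard deviation / mean) * 100
Step 1: Ratio = 6.7 / 44.2 = 0.151584
Step 2: CV% = 0.151584 * 100 = 15.1584% ≈ 15.2%

15.2%


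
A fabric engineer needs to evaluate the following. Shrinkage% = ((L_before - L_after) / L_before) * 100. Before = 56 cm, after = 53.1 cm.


Formula: Shrinkage% = ((L_before - L_after) / L_before) * 100
Step 1: Shrinkage = 56 - 53.1 = 2.9 cm
Step 2: Shrinkage% = (2.9 / 56) * 100
Step 3: Shrinkage% = 0.051786 * 100 = 5.1786% ≈ 5.2%

5.2%


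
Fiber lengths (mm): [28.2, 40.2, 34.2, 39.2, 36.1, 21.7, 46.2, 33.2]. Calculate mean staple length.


Formula: Mean = sum of lengths / count
Sum = 28.2 + 40.2 + 34.2 + 39.2 + 36.1 + 21.7 + 46.2 + 33.2
Sum = 279.0 mm
Mean = 279.0 / 8 = 34.88 mm

34.88 mm


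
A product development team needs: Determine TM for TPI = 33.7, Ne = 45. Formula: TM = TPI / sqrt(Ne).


Formula: TM = TPI / sqrt(Ne)
Step 1: sqrt(Ne) = sqrt(45) = 6.7082
Step 2: TM = 33.7 / 6.7082 = 5.02

5.02 TM


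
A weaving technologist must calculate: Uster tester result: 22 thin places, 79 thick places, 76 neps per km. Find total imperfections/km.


Formula: Total = thin places + thick places + neps
Total = 22 + 79 + 76
Total = 177 imperfections/km

177 imperfections/km


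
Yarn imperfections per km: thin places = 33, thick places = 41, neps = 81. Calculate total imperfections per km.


Formula: Total = thin places + thick places + neps
Total = 33 + 41 + 81
Total = 155 imperfections/km

155 imperfections/km


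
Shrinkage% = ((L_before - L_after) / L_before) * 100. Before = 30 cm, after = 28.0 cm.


Formula: Shrinkage% = ((L_before - L_after) / L_before) * 100
Step 1: Shrinkage = 30 - 28.0 = 2.0 cm
Step 2: Shrinkage% = (2.0 / 30) * 100
Step 3: Shrinkage% = 0.066667 * 100 = 6.6667% ≈ 6.7%

6.7%


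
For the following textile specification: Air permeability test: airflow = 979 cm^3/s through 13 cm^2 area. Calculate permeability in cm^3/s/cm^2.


Formula: Air Permeability = Airflow / Test Area
AP = 979 cm^3/s / 13 cm^2
AP = 75.3 cm^3/s/cm^2

75.3 cm^3/s/cm^2


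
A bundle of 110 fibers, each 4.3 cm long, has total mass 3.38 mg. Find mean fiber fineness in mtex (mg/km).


Formula: fineness (mtex) = mass (mg) / total length (km) = (mass_mg / total_length_m) * 1000
Step 1: Convert fiber length: 4.3 cm = 0.043 m
Step 2: Total fiber length = 110 * 0.043 = 4.73 m
Step 3: Linear density = 3.38 mg / 4.73 m = 0.7146 mg/m
Step 4: fineness = 0.7146 * 1000 = 714.6 mtex

714.6 mtex


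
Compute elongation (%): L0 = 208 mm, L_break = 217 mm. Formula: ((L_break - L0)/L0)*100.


Formula: Elongation (%) = ((L_break - L0) / L0) * 100
Step 1: Extension = 217 - 208 = 9 mm
Step 2: Elongation = (9 / 208) * 100
Step 3: Elongation = 0.043269 * 100 = 4.3269% ≈ 4.3%

4.3%


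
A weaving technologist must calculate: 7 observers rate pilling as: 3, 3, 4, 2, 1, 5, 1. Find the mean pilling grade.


Formula: Mean = sum / count
Sum = 3 + 3 + 4 + 2 + 1 + 5 + 1 = 19
Mean = 19 / 7 = 2.7

2.7


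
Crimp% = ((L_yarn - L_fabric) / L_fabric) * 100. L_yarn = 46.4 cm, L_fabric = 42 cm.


Formula: Crimp% = ((L_yarn - L_fabric) / L_fabric) * 100
Step 1: Extension = 46.4 - 42 = 4.4 cm
Step 2: Crimp% = (4.4 / 42) * 100
Step 3: Crimp% = 0.104762 * 100 = 10.4762% ≈ 10.5%

10.5%


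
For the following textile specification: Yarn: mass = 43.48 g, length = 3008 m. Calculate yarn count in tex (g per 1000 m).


Formula: Tex = (mass_g / length_m) * 1000
Substituting: Tex = (43.48 / 3008) * 1000
Intermediate: 43.48 / 3008 = 0.01445479 g/m
Tex = 0.01445479 * 1000 = 14.45 tex

14.45 tex


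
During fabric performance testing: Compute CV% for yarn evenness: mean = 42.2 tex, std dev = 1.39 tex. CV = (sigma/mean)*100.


Formula: CV% = (standard deviation / mean) * 100
Step 1: Ratio = 1.39 / 42.2 = 0.032938
Step 2: CV% = 0.032938 * 100 = 3.2938% ≈ 3.3%

3.3%


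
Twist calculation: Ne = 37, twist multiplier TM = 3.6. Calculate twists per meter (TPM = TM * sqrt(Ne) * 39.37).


Formula: TPM = TM * sqrt(Ne) * 39.37
Step 1: sqrt(Ne) = sqrt(37) = 6.0828
Step 2: TM * sqrt(Ne) = 3.6 * 6.0828 = 21.8981
Step 3: TPM = 21.8981 * 39.37 = 862 twists/m

862 twists/m


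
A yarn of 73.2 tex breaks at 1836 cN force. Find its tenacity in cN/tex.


Formula: Tenacity = Breaking force / Linear density
Tenacity = 1836 cN / 73.2 tex
Tenacity = 25.08 cN/tex

25.08 cN/tex


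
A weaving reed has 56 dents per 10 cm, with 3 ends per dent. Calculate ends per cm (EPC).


Formula: EPC = (dents per 10 cm * ends per dent) / 10
Step 1: Total ends per 10 cm = 56 * 3 = 168
Step 2: EPC = 168 / 10 = 16.8 ends/cm

16.8 ends/cm


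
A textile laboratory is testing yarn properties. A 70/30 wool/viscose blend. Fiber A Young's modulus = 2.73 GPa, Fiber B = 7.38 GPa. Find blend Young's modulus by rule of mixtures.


Formula: Blend property = (fraction_A * property_A) + (fraction_B * property_B)
Step 1: Contribution A = 70/100 * 2.73 GPa = 1.911 GPa
Step 2: Contribution B = 30/100 * 7.38 GPa = 2.214 GPa
Step 3: Blend Young's modulus = 1.911 + 2.214 = 4.125 GPa

4.125 GPa


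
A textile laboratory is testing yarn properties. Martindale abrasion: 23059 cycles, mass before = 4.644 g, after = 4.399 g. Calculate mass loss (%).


Formula: Mass loss% = ((m_before - m_after) / m_before) * 100
Step 1: Mass loss = 4.644 - 4.399 = 0.245 g
Step 2: Ratio = 0.245 / 4.644 = 0.0527562
Step 3: Mass loss% = 0.0527562 * 100 = 5.27562% ≈ 5.28%

5.28%


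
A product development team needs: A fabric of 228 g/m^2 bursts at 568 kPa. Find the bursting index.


Formula: Bursting Index = Bursting Strength / Fabric GSM
BI = 568 kPa / 228 g/m^2
BI = 2.491 kPa/(g/m^2)

2.491 kPa/(g/m^2)


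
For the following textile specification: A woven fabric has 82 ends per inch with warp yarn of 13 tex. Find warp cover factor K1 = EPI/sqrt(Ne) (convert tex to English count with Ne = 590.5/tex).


Formula: K1 = EPI / sqrt(Ne), with Ne = 590.5 / tex_warp
Step 1: Ne = 590.5 / 13 = 45.423
Step 2: sqrt(Ne) = sqrt(45.423) = 6.7397
Step 3: K1 = 82 / 6.7397 = 12.2

12.2


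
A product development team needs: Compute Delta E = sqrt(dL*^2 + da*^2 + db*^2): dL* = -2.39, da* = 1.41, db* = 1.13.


Formula: Delta E = sqrt(dL*^2 + da*^2 + db*^2)
Step 1: dL*^2 = (-2.39)^2 = 5.7121
Step 2: da*^2 = 1.41^2 = 1.9881
Step 3: db*^2 = 1.13^2 = 1.2769
Step 4: Sum = 5.7121 + 1.9881 + 1.2769 = 8.9771
Step 5: Delta E = sqrt(8.9771) = 3.0

3.0 Delta E


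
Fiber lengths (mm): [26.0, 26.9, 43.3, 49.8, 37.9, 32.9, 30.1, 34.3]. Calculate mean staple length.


Formula: Mean = sum of lengths / count
Sum = 26.0 + 26.9 + 43.3 + 49.8 + 37.9 + 32.9 + 30.1 + 34.3
Sum = 281.2 mm
Mean = 281.2 / 8 = 35.15 mm

35.15 mm


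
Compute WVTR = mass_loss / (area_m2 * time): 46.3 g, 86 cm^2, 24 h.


Formula: WVTR = mass_loss / (area * time)
Step 1: Convert area: 86 cm^2 = 0.0086 m^2
Step 2: WVTR = 46.3 g / (0.0086 m^2 * 24 h)
Step 3: WVTR = 46.3 / 0.2064 = 224.3 g/m^2/h

224.3 g/m^2/h


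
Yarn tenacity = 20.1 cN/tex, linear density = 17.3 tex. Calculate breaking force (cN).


Formula: Breaking force = Tenacity * Linear density
F = 20.1 cN/tex * 17.3 tex
F = 347.73 cN

347.73 cN


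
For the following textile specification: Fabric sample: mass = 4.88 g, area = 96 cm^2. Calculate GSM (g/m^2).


Formula: GSM = mass_g / area_m2
Step 1: Convert area: 96 cm^2 = 96 / 10000 = 0.0096 m^2
Step 2: GSM = 4.88 g / 0.0096 m^2 = 508.3 g/m^2

508.3 g/m^2


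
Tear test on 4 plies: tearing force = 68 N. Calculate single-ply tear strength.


Formula: Per-ply strength = Total force / Number of plies
Per-ply = 68 N / 4
Per-ply = 17 N

17 N


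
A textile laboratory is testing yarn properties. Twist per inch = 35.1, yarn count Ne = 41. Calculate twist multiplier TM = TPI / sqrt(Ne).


Formula: TM = TPI / sqrt(Ne)
Step 1: sqrt(Ne) = sqrt(41) = 6.4031
Step 2: TM = 35.1 / 6.4031 = 5.48

5.48 TM


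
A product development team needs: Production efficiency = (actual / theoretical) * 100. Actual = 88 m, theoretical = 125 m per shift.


Formula: Efficiency% = (Actual output / Theoretical output) * 100
Efficiency% = (88 / 125) * 100
Efficiency% = 0.704 * 100 = 70.4%

70.4%


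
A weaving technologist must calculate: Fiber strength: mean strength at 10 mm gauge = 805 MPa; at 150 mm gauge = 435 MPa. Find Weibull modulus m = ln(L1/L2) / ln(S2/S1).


Formula: m = ln(L1/L2) / ln(S2/S1)
Step 1: ln(L1/L2) = ln(10/150) = -2.70805
Step 2: S2/S1 = 435/805 = 0.54037
Step 3: ln(S2/S1) = ln(0.54037) = -0.61550
Step 4: m = -2.70805 / -0.61550 = 4.40

4.40 (Weibull m)


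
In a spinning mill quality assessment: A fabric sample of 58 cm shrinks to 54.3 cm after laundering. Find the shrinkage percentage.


Formula: Shrinkage% = ((L_before - L_after) / L_before) * 100
Step 1: Shrinkage = 58 - 54.3 = 3.7 cm
Step 2: Shrinkage% = (3.7 / 58) * 100
Step 3: Shrinkage% = 0.063793 * 100 = 6.3793% ≈ 6.4%

6.4%


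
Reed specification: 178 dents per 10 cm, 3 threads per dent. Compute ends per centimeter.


Formula: EPC = (dents per 10 cm * ends per dent) / 10
Step 1: Total ends per 10 cm = 178 * 3 = 534
Step 2: EPC = 534 / 10 = 53.4 ends/cm

53.4 ends/cm


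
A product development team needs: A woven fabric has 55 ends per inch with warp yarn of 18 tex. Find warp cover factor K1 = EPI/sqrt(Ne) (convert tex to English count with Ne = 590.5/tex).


Formula: K1 = EPI / sqrt(Ne), with Ne = 590.5 / tex_warp
Step 1: Ne = 590.5 / 18 = 32.806
Step 2: sqrt(Ne) = sqrt(32.806) = 5.7277
Step 3: K1 = 55 / 5.7277 = 9.6

9.6


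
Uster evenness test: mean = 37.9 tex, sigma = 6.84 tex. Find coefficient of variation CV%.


Formula: CV% = (standard deviation / mean) * 100
Step 1: Ratio = 6.84 / 37.9 = 0.180475
Step 2: CV% = 0.180475 * 100 = 18.0475% ≈ 18.0%

18.0%


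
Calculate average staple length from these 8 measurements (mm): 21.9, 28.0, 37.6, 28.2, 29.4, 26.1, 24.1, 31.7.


Formula: Mean = sum of lengths / count
Sum = 21.9 + 28.0 + 37.6 + 28.2 + 29.4 + 26.1 + 24.1 + 31.7
Sum = 227.0 mm
Mean = 227.0 / 8 = 28.38 mm

28.38 mm


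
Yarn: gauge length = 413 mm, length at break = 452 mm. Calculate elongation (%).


Formula: Elongation (%) = ((L_break - L0) / L0) * 100
Step 1: Extension = 452 - 413 = 39 mm
Step 2: Elongation = (39 / 413) * 100
Step 3: Elongation = 0.094431 * 100 = 9.4431% ≈ 9.4%

9.4%


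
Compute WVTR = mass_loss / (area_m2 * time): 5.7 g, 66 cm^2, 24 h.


Formula: WVTR = mass_loss / (area * time)
Step 1: Convert area: 66 cm^2 = 0.0066 m^2
Step 2: WVTR = 5.7 g / (0.0066 m^2 * 24 h)
Step 3: WVTR = 5.7 / 0.1584 = 36.0 g/m^2/h

36.0 g/m^2/h


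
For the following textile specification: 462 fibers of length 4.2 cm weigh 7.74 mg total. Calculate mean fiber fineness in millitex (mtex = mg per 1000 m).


Formula: fineness (mtex) = mass (mg) / total length (km) = (mass_mg / total_length_m) * 1000
Step 1: Convert fiber length: 4.2 cm = 0.042 m
Step 2: Total fiber length = 462 * 0.042 = 19.404 m
Step 3: Linear density = 7.74 mg / 19.404 m = 0.3989 mg/m
Step 4: fineness = 0.3989 * 1000 = 398.9 mtex

398.9 mtex


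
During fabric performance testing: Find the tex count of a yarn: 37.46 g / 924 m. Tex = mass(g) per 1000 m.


Formula: Tex = (mass_g / length_m) * 1000
Substituting: Tex = (37.46 / 924) * 1000
Intermediate: 37.46 / 924 = 0.04054113 g/m
Tex = 0.04054113 * 1000 = 40.54 tex

40.54 tex


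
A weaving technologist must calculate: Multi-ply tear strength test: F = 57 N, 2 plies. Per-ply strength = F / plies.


Formula: Per-ply strength = Total force / Number of plies
Per-ply = 57 N / 2
Per-ply = 28.5 N

28.5 N


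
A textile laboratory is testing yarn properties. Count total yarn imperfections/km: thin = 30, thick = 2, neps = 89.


Formula: Total = thin places + thick places + neps
Total = 30 + 2 + 89
Total = 121 imperfections/km

121 imperfections/km


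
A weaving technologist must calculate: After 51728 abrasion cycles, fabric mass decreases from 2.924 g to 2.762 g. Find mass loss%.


Formula: Mass loss% = ((m_before - m_after) / m_before) * 100
Step 1: Mass loss = 2.924 - 2.762 = 0.162 g
Step 2: Ratio = 0.162 / 2.924 = 0.0554036
Step 3: Mass loss% = 0.0554036 * 100 = 5.54036% ≈ 5.54%

5.54%


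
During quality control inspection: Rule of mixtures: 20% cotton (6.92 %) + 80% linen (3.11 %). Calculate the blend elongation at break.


Formula: Blend property = (fraction_A * property_A) + (fraction_B * property_B)
Step 1: Contribution A = 20/100 * 6.92 % = 1.384 %
Step 2: Contribution B = 80/100 * 3.11 % = 2.488 %
Step 3: Blend elongation at break = 1.384 + 2.488 = 3.872 %

3.872 %


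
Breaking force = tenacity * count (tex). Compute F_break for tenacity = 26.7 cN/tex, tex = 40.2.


Formula: Breaking force = Tenacity * Linear density
F = 26.7 cN/tex * 40.2 tex
F = 1073.34 cN

1073.34 cN


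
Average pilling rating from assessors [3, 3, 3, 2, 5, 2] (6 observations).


Formula: Mean = sum / count
Sum = 3 + 3 + 3 + 2 + 5 + 2 = 18
Mean = 18 / 6 = 3.0

3.0


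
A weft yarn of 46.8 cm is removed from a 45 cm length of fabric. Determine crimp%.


Formula: Crimp% = ((L_yarn - L_fabric) / L_fabric) * 100
Step 1: Extension = 46.8 - 45 = 1.8 cm
Step 2: Crimp% = (1.8 / 45) * 100
Step 3: Crimp% = 0.04 * 100 = 4.0%

4.0%


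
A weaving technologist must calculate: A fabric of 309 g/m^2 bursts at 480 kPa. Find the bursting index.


Formula: Bursting Index = Bursting Strength / Fabric GSM
BI = 480 kPa / 309 g/m^2
BI = 1.553 kPa/(g/m^2)

1.553 kPa/(g/m^2)


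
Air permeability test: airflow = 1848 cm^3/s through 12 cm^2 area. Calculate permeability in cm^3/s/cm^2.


Formula: Air Permeability = Airflow / Test Area
AP = 1848 cm^3/s / 12 cm^2
AP = 154.0 cm^3/s/cm^2

154.0 cm^3/s/cm^2


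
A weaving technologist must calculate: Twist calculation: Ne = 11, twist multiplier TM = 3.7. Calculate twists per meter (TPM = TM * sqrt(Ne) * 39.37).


Formula: TPM = TM * sqrt(Ne) * 39.37
Step 1: sqrt(Ne) = sqrt(11) = 3.3166
Step 2: TM * sqrt(Ne) = 3.7 * 3.3166 = 12.2714
Step 3: TPM = 12.2714 * 39.37 = 483 twists/m

483 twists/m


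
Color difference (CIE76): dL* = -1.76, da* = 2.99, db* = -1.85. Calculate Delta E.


Formula: Delta E = sqrt(dL*^2 + da*^2 + db*^2)
Step 1: dL*^2 = (-1.76)^2 = 3.0976
Step 2: da*^2 = 2.99^2 = 8.9401
Step 3: db*^2 = (-1.85)^2 = 3.4225
Step 4: Sum = 3.0976 + 8.9401 + 3.4225 = 15.4602
Step 5: Delta E = sqrt(15.4602) = 3.93

3.93 Delta E


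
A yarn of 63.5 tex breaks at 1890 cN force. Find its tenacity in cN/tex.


Formula: Tenacity = Breaking force / Linear density
Tenacity = 1890 cN / 63.5 tex
Tenacity = 29.76 cN/tex

29.76 cN/tex


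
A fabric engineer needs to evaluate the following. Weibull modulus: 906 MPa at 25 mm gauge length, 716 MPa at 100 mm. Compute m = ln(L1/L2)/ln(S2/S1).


Formula: m = ln(L1/L2) / ln(S2/S1)
Step 1: ln(L1/L2) = ln(25/100) = -1.38629
Step 2: S2/S1 = 716/906 = 0.79029
Step 3: ln(S2/S1) = ln(0.79029) = -0.23536
Step 4: m = -1.38629 / -0.23536 = 5.89

5.89 (Weibull m)


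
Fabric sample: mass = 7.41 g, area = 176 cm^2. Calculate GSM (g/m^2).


Formula: GSM = mass_g / area_m2
Step 1: Convert area: 176 cm^2 = 176 / 10000 = 0.0176 m^2
Step 2: GSM = 7.41 g / 0.0176 m^2 = 421.0 g/m^2

421.0 g/m^2


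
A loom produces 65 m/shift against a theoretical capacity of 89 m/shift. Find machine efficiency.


Formula: Efficiency% = (Actual output / Theoretical output) * 100
Efficiency% = (65 / 89) * 100
Efficiency% = 0.730337 * 100 = 73.0337% ≈ 73.0%

73.0%


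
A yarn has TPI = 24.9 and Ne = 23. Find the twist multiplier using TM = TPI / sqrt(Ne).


Formula: TM = TPI / sqrt(Ne)
Step 1: sqrt(Ne) = sqrt(23) = 4.7958
Step 2: TM = 24.9 / 4.7958 = 5.19

5.19 TM


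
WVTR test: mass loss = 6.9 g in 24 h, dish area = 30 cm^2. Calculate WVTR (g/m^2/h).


Formula: WVTR = mass_loss / (area * time)
Step 1: Convert area: 30 cm^2 = 0.003 m^2
Step 2: WVTR = 6.9 g / (0.003 m^2 * 24 h)
Step 3: WVTR = 6.9 / 0.072 = 95.8 g/m^2/h

95.8 g/m^2/h


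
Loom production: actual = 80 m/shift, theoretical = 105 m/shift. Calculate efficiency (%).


Formula: Efficiency% = (Actual output / Theoretical output) * 100
Efficiency% = (80 / 105) * 100
Efficiency% = 0.761905 * 100 = 76.1905% ≈ 76.2%

76.2%


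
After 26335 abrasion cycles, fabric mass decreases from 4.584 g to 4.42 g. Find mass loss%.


Formula: Mass loss% = ((m_before - m_after) / m_before) * 100
Step 1: Mass loss = 4.584 - 4.42 = 0.164 g
Step 2: Ratio = 0.164 / 4.584 = 0.0357766
Step 3: Mass loss% = 0.0357766 * 100 = 3.57766% ≈ 3.58%

3.58%


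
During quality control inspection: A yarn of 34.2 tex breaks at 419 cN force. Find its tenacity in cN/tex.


Formula: Tenacity = Breaking force / Linear density
Tenacity = 419 cN / 34.2 tex
Tenacity = 12.25 cN/tex

12.25 cN/tex


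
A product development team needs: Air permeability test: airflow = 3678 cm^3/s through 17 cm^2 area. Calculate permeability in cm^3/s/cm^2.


Formula: Air Permeability = Airflow / Test Area
AP = 3678 cm^3/s / 17 cm^2
AP = 216.4 cm^3/s/cm^2

216.4 cm^3/s/cm^2


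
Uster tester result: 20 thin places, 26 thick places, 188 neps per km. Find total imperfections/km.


Formula: Total = thin places + thick places + neps
Total = 20 + 26 + 188
Total = 234 imperfections/km

234 imperfections/km


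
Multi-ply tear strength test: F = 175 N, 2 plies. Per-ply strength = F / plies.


Formula: Per-ply strength = Total force / Number of plies
Per-ply = 175 N / 2
Per-ply = 87.5 N

87.5 N


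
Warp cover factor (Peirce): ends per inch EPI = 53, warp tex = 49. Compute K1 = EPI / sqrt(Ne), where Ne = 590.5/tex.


Formula: K1 = EPI / sqrt(Ne), with Ne = 590.5 / tex_warp
Step 1: Ne = 590.5 / 49 = 12.051
Step 2: sqrt(Ne) = sqrt(12.051) = 3.4715
Step 3: K1 = 53 / 3.4715 = 15.3

15.3


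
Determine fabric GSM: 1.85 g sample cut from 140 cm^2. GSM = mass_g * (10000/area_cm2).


Formula: GSM = mass_g / area_m2
Step 1: Convert area: 140 cm^2 = 140 / 10000 = 0.014 m^2
Step 2: GSM = 1.85 g / 0.014 m^2 = 132.1 g/m^2

132.1 g/m^2


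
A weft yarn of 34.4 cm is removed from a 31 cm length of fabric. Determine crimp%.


Formula: Crimp% = ((L_yarn - L_fabric) / L_fabric) * 100
Step 1: Extension = 34.4 - 31 = 3.4 cm
Step 2: Crimp% = (3.4 / 31) * 100
Step 3: Crimp% = 0.109677 * 100 = 10.9677% ≈ 11.0%

11.0%


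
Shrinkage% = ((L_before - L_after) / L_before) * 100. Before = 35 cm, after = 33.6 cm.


Formula: Shrinkage% = ((L_before - L_after) / L_before) * 100
Step 1: Shrinkage = 35 - 33.6 = 1.4 cm
Step 2: Shrinkage% = (1.4 / 35) * 100
Step 3: Shrinkage% = 0.04 * 100 = 4.0%

4.0%


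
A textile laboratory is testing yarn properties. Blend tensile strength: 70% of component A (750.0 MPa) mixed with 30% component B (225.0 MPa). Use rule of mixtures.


Formula: Blend property = (fraction_A * property_A) + (fraction_B * property_B)
Step 1: Contribution A = 70/100 * 750.0 MPa = 525.0 MPa
Step 2: Contribution B = 30/100 * 225.0 MPa = 67.5 MPa
Step 3: Blend tensile strength = 525.0 + 67.5 = 592.5 MPa

592.5 MPa


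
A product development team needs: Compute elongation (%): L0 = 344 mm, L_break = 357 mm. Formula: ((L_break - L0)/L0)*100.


Formula: Elongation (%) = ((L_break - L0) / L0) * 100
Step 1: Extension = 357 - 344 = 13 mm
Step 2: Elongation = (13 / 344) * 100
Step 3: Elongation = 0.037791 * 100 = 3.7791% ≈ 3.8%

3.8%


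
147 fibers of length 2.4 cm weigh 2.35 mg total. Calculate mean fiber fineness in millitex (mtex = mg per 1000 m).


Formula: fineness (mtex) = mass (mg) / total length (km) = (mass_mg / total_length_m) * 1000
Step 1: Convert fiber length: 2.4 cm = 0.024 m
Step 2: Total fiber length = 147 * 0.024 = 3.528 m
Step 3: Linear density = 2.35 mg / 3.528 m = 0.6661 mg/m
Step 4: fineness = 0.6661 * 1000 = 666.1 mtex

666.1 mtex


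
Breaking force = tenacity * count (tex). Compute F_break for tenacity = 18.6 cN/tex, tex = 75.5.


Formula: Breaking force = Tenacity * Linear density
F = 18.6 cN/tex * 75.5 tex
F = 1404.30 cN

1404.30 cN


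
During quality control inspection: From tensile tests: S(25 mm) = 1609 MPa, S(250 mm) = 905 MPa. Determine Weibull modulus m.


Formula: m = ln(L1/L2) / ln(S2/S1)
Step 1: ln(L1/L2) = ln(25/250) = -2.30259
Step 2: S2/S1 = 905/1609 = 0.56246
Step 3: ln(S2/S1) = ln(0.56246) = -0.57544
Step 4: m = -2.30259 / -0.57544 = 4.00

4.00 (Weibull m)


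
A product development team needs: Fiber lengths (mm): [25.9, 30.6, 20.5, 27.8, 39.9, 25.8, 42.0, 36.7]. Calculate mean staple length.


Formula: Mean = sum of lengths / count
Sum = 25.9 + 30.6 + 20.5 + 27.8 + 39.9 + 25.8 + 42.0 + 36.7
Sum = 249.2 mm
Mean = 249.2 / 8 = 31.15 mm

31.15 mm


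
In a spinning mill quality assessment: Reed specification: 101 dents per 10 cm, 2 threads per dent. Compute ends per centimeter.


Formula: EPC = (dents per 10 cm * ends per dent) / 10
Step 1: Total ends per 10 cm = 101 * 2 = 202
Step 2: EPC = 202 / 10 = 20.2 ends/cm

20.2 ends/cm


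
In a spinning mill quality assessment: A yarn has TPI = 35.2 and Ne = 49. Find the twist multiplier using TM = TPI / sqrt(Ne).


Formula: TM = TPI / sqrt(Ne)
Step 1: sqrt(Ne) = sqrt(49) = 7
Step 2: TM = 35.2 / 7 = 5.03

5.03 TM


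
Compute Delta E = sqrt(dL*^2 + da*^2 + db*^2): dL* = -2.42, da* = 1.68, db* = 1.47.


Formula: Delta E = sqrt(dL*^2 + da*^2 + db*^2)
Step 1: dL*^2 = (-2.42)^2 = 5.8564
Step 2: da*^2 = 1.68^2 = 2.8224
Step 3: db*^2 = 1.47^2 = 2.1609
Step 4: Sum = 5.8564 + 2.8224 + 2.1609 = 10.8397
Step 5: Delta E = sqrt(10.8397) = 3.29

3.29 Delta E


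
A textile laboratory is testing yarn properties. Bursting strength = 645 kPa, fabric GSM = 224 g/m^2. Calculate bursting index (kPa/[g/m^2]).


Formula: Bursting Index = Bursting Strength / Fabric GSM
BI = 645 kPa / 224 g/m^2
BI = 2.879 kPa/(g/m^2)

2.879 kPa/(g/m^2)


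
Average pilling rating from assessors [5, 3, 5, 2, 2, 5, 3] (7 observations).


Formula: Mean = sum / count
Sum = 5 + 3 + 5 + 2 + 2 + 5 + 3 = 25
Mean = 25 / 7 = 3.6

3.6


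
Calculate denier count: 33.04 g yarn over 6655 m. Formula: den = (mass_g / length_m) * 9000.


Formula: den = (mass_g / length_m) * 9000
Substituting: den = (33.04 / 6655) * 9000
Intermediate: 33.04 / 6655 = 0.00496469 g/m
den = 0.00496469 * 9000 = 44.7 denier

44.7 denier


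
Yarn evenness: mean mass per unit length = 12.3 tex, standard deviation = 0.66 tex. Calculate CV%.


Formula: CV% = (standard deviation / mean) * 100
Step 1: Ratio = 0.66 / 12.3 = 0.053659
Step 2: CV% = 0.053659 * 100 = 5.3659% ≈ 5.4%

5.4%


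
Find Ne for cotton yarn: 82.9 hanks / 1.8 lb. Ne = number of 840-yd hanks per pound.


Formula: Ne = hanks / mass_lb
Substituting: Ne = 82.9 / 1.8
Ne = 46.1

46.1 Ne


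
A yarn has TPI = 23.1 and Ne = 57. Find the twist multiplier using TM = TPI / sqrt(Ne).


Formula: TM = TPI / sqrt(Ne)
Step 1: sqrt(Ne) = sqrt(57) = 7.5498
Step 2: TM = 23.1 / 7.5498 = 3.06

3.06 TM


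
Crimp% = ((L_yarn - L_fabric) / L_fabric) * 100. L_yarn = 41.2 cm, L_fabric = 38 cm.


Formula: Crimp% = ((L_yarn - L_fabric) / L_fabric) * 100
Step 1: Extension = 41.2 - 38 = 3.2 cm
Step 2: Crimp% = (3.2 / 38) * 100
Step 3: Crimp% = 0.084211 * 100 = 8.4211% ≈ 8.4%

8.4%


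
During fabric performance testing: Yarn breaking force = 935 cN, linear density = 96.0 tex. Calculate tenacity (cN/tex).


Formula: Tenacity = Breaking force / Linear density
Tenacity = 935 cN / 96.0 tex
Tenacity = 9.74 cN/tex

9.74 cN/tex


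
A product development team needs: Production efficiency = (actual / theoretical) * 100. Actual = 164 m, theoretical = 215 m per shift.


Formula: Efficiency% = (Actual output / Theoretical output) * 100
Efficiency% = (164 / 215) * 100
Efficiency% = 0.762791 * 100 = 76.2791% ≈ 76.3%

76.3%


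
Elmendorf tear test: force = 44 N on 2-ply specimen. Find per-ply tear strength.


Formula: Per-ply strength = Total force / Number of plies
Per-ply = 44 N / 2
Per-ply = 22 N

22 N


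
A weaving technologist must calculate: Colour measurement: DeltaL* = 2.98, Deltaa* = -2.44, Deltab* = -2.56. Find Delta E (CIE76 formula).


Formula: Delta E = sqrt(dL*^2 + da*^2 + db*^2)
Step 1: dL*^2 = 2.98^2 = 8.8804
Step 2: da*^2 = (-2.44)^2 = 5.9536
Step 3: db*^2 = (-2.56)^2 = 6.5536
Step 4: Sum = 8.8804 + 5.9536 + 6.5536 = 21.3876
Step 5: Delta E = sqrt(21.3876) = 4.62

4.62 Delta E


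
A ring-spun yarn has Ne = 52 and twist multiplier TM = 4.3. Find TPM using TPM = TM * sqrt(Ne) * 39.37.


Formula: TPM = TM * sqrt(Ne) * 39.37
Step 1: sqrt(Ne) = sqrt(52) = 7.2111
Step 2: TM * sqrt(Ne) = 4.3 * 7.2111 = 31.0077
Step 3: TPM = 31.0077 * 39.37 = 1221 twists/m

1221 twists/m


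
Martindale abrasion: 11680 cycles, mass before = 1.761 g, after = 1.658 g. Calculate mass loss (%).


Formula: Mass loss% = ((m_before - m_after) / m_before) * 100
Step 1: Mass loss = 1.761 - 1.658 = 0.103 g
Step 2: Ratio = 0.103 / 1.761 = 0.0584895
Step 3: Mass loss% = 0.0584895 * 100 = 5.84895% ≈ 5.85%

5.85%


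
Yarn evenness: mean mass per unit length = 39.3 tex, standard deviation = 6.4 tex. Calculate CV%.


Formula: CV% = (standard deviation / mean) * 100
Step 1: Ratio = 6.4 / 39.3 = 0.16285
Step 2: CV% = 0.16285 * 100 = 16.285% ≈ 16.3%

16.3%


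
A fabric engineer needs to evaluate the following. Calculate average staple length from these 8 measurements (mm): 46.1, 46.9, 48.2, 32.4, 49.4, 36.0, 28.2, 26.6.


Formula: Mean = sum of lengths / count
Sum = 46.1 + 46.9 + 48.2 + 32.4 + 49.4 + 36.0 + 28.2 + 26.6
Sum = 313.8 mm
Mean = 313.8 / 8 = 39.23 mm

39.23 mm


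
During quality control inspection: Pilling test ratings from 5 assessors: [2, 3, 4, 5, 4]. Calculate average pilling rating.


Formula: Mean = sum / count
Sum = 2 + 3 + 4 + 5 + 4 = 18
Mean = 18 / 5 = 3.6

3.6


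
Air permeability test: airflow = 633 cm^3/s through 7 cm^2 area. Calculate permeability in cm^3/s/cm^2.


Formula: Air Permeability = Airflow / Test Area
AP = 633 cm^3/s / 7 cm^2
AP = 90.4 cm^3/s/cm^2

90.4 cm^3/s/cm^2


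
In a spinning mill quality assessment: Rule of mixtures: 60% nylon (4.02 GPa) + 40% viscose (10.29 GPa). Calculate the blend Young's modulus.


Formula: Blend property = (fraction_A * property_A) + (fraction_B * property_B)
Step 1: Contribution A = 60/100 * 4.02 GPa = 2.412 GPa
Step 2: Contribution B = 40/100 * 10.29 GPa = 4.116 GPa
Step 3: Blend Young's modulus = 2.412 + 4.116 = 6.528 GPa

6.528 GPa


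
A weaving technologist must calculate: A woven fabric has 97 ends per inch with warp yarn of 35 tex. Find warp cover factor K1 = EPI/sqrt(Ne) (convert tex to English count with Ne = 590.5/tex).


Formula: K1 = EPI / sqrt(Ne), with Ne = 590.5 / tex_warp
Step 1: Ne = 590.5 / 35 = 16.871
Step 2: sqrt(Ne) = sqrt(16.871) = 4.1074
Step 3: K1 = 97 / 4.1074 = 23.6

23.6


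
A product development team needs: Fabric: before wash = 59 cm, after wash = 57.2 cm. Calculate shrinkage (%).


Formula: Shrinkage% = ((L_before - L_after) / L_before) * 100
Step 1: Shrinkage = 59 - 57.2 = 1.8 cm
Step 2: Shrinkage% = (1.8 / 59) * 100
Step 3: Shrinkage% = 0.030508 * 100 = 3.0508% ≈ 3.1%

3.1%


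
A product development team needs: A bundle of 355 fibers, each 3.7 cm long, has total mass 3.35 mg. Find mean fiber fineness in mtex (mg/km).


Formula: fineness (mtex) = mass (mg) / total length (km) = (mass_mg / total_length_m) * 1000
Step 1: Convert fiber length: 3.7 cm = 0.037 m
Step 2: Total fiber length = 355 * 0.037 = 13.135 m
Step 3: Linear density = 3.35 mg / 13.135 m = 0.2550 mg/m
Step 4: fineness = 0.2550 * 1000 = 255.0 mtex

255.0 mtex


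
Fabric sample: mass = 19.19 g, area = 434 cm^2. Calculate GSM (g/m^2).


Formula: GSM = mass_g / area_m2
Step 1: Convert area: 434 cm^2 = 434 / 10000 = 0.0434 m^2
Step 2: GSM = 19.19 g / 0.0434 m^2 = 442.2 g/m^2

442.2 g/m^2


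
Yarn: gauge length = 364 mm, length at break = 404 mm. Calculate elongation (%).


Formula: Elongation (%) = ((L_break - L0) / L0) * 100
Step 1: Extension = 404 - 364 = 40 mm
Step 2: Elongation = (40 / 364) * 100
Step 3: Elongation = 0.10989 * 100 = 10.989% ≈ 11.0%

11.0%


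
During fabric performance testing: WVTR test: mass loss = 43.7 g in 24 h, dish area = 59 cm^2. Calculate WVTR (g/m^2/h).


Formula: WVTR = mass_loss / (area * time)
Step 1: Convert area: 59 cm^2 = 0.0059 m^2
Step 2: WVTR = 43.7 g / (0.0059 m^2 * 24 h)
Step 3: WVTR = 43.7 / 0.1416 = 308.6 g/m^2/h

308.6 g/m^2/h


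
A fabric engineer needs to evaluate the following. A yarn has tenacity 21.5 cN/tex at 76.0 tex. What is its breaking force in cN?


Formula: Breaking force = Tenacity * Linear density
F = 21.5 cN/tex * 76.0 tex
F = 1634.00 cN

1634.00 cN


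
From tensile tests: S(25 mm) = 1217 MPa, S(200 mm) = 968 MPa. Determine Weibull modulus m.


Formula: m = ln(L1/L2) / ln(S2/S1)
Step 1: ln(L1/L2) = ln(25/200) = -2.07944
Step 2: S2/S1 = 968/1217 = 0.7954
Step 3: ln(S2/S1) = ln(0.7954) = -0.22891
Step 4: m = -2.07944 / -0.22891 = 9.08

9.08 (Weibull m)


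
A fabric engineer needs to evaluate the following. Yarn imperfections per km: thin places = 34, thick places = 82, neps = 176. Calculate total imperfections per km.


Formula: Total = thin places + thick places + neps
Total = 34 + 82 + 176
Total = 292 imperfections/km

292 imperfections/km


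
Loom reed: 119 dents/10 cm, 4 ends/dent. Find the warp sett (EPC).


Formula: EPC = (dents per 10 cm * ends per dent) / 10
Step 1: Total ends per 10 cm = 119 * 4 = 476
Step 2: EPC = 476 / 10 = 47.6 ends/cm

47.6 ends/cm


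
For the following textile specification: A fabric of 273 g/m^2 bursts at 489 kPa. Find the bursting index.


Formula: Bursting Index = Bursting Strength / Fabric GSM
BI = 489 kPa / 273 g/m^2
BI = 1.791 kPa/(g/m^2)

1.791 kPa/(g/m^2)


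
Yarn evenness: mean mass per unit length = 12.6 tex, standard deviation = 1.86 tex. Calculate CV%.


Formula: CV% = (standard deviation / mean) * 100
Step 1: Ratio = 1.86 / 12.6 = 0.147619
Step 2: CV% = 0.147619 * 100 = 14.7619% ≈ 14.8%

14.8%


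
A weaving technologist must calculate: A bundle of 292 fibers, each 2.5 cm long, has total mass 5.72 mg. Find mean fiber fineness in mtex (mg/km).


Formula: fineness (mtex) = mass (mg) / total length (km) = (mass_mg / total_length_m) * 1000
Step 1: Convert fiber length: 2.5 cm = 0.025 m
Step 2: Total fiber length = 292 * 0.025 = 7.3 m
Step 3: Linear density = 5.72 mg / 7.3 m = 0.7836 mg/m
Step 4: fineness = 0.7836 * 1000 = 783.6 mtex

783.6 mtex


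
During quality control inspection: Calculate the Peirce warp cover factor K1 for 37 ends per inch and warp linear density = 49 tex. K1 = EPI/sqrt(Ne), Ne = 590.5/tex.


Formula: K1 = EPI / sqrt(Ne), with Ne = 590.5 / tex_warp
Step 1: Ne = 590.5 / 49 = 12.051
Step 2: sqrt(Ne) = sqrt(12.051) = 3.4715
Step 3: K1 = 37 / 3.4715 = 10.7

10.7


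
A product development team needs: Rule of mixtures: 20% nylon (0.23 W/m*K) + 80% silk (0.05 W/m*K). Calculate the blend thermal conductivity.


Formula: Blend property = (fraction_A * property_A) + (fraction_B * property_B)
Step 1: Contribution A = 20/100 * 0.23 W/m*K = 0.046 W/m*K
Step 2: Contribution B = 80/100 * 0.05 W/m*K = 0.04 W/m*K
Step 3: Blend thermal conductivity = 0.046 + 0.04 = 0.086 W/m*K

0.086 W/m*K


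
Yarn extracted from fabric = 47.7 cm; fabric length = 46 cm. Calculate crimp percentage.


Formula: Crimp% = ((L_yarn - L_fabric) / L_fabric) * 100
Step 1: Extension = 47.7 - 46 = 1.7 cm
Step 2: Crimp% = (1.7 / 46) * 100
Step 3: Crimp% = 0.036957 * 100 = 3.6957% ≈ 3.7%

3.7%


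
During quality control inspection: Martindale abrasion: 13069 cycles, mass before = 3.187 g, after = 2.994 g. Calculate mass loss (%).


Formula: Mass loss% = ((m_before - m_after) / m_before) * 100
Step 1: Mass loss = 3.187 - 2.994 = 0.193 g
Step 2: Ratio = 0.193 / 3.187 = 0.0605585
Step 3: Mass loss% = 0.0605585 * 100 = 6.05585% ≈ 6.06%

6.06%


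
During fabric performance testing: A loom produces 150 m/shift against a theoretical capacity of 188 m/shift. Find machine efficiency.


Formula: Efficiency% = (Actual output / Theoretical output) * 100
Efficiency% = (150 / 188) * 100
Efficiency% = 0.797872 * 100 = 79.7872% ≈ 79.8%

79.8%


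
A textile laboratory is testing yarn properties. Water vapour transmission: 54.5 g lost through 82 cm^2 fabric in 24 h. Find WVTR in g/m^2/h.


Formula: WVTR = mass_loss / (area * time)
Step 1: Convert area: 82 cm^2 = 0.0082 m^2
Step 2: WVTR = 54.5 g / (0.0082 m^2 * 24 h)
Step 3: WVTR = 54.5 / 0.1968 = 276.9 g/m^2/h

276.9 g/m^2/h


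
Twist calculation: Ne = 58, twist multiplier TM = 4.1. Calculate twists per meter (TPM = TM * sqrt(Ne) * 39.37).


Formula: TPM = TM * sqrt(Ne) * 39.37
Step 1: sqrt(Ne) = sqrt(58) = 7.6158
Step 2: TM * sqrt(Ne) = 4.1 * 7.6158 = 31.2248
Step 3: TPM = 31.2248 * 39.37 = 1229 twists/m

1229 twists/m


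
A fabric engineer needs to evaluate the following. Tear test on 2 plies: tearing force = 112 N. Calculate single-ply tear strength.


Formula: Per-ply strength = Total force / Number of plies
Per-ply = 112 N / 2
Per-ply = 56 N

56 N


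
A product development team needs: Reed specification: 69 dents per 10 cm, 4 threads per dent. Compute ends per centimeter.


Formula: EPC = (dents per 10 cm * ends per dent) / 10
Step 1: Total ends per 10 cm = 69 * 4 = 276
Step 2: EPC = 276 / 10 = 27.6 ends/cm

27.6 ends/cm


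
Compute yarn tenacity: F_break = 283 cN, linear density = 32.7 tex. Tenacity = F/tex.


Formula: Tenacity = Breaking force / Linear density
Tenacity = 283 cN / 32.7 tex
Tenacity = 8.65 cN/tex

8.65 cN/tex


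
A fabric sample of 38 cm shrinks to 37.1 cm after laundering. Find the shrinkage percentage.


Formula: Shrinkage% = ((L_before - L_after) / L_before) * 100
Step 1: Shrinkage = 38 - 37.1 = 0.9 cm
Step 2: Shrinkage% = (0.9 / 38) * 100
Step 3: Shrinkage% = 0.023684 * 100 = 2.3684% ≈ 2.4%

2.4%


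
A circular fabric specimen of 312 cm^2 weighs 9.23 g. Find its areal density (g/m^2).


Formula: GSM = mass_g / area_m2
Step 1: Convert area: 312 cm^2 = 312 / 10000 = 0.0312 m^2
Step 2: GSM = 9.23 g / 0.0312 m^2 = 295.8 g/m^2

295.8 g/m^2


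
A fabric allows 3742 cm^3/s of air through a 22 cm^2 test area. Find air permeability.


Formula: Air Permeability = Airflow / Test Area
AP = 3742 cm^3/s / 22 cm^2
AP = 170.1 cm^3/s/cm^2

170.1 cm^3/s/cm^2


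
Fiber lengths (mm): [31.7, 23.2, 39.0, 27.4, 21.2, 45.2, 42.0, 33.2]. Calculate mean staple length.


Formula: Mean = sum of lengths / count
Sum = 31.7 + 23.2 + 39.0 + 27.4 + 21.2 + 45.2 + 42.0 + 33.2
Sum = 262.9 mm
Mean = 262.9 / 8 = 32.86 mm

32.86 mm


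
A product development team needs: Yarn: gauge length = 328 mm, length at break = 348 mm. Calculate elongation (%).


Formula: Elongation (%) = ((L_break - L0) / L0) * 100
Step 1: Extension = 348 - 328 = 20 mm
Step 2: Elongation = (20 / 328) * 100
Step 3: Elongation = 0.060976 * 100 = 6.0976% ≈ 6.1%

6.1%


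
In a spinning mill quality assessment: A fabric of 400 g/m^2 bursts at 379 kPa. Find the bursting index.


Formula: Bursting Index = Bursting Strength / Fabric GSM
BI = 379 kPa / 400 g/m^2
BI = 0.948 kPa/(g/m^2)

0.948 kPa/(g/m^2)


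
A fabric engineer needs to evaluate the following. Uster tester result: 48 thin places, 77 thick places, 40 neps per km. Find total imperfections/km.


Formula: Total = thin places + thick places + neps
Total = 48 + 77 + 40
Total = 165 imperfections/km

165 imperfections/km


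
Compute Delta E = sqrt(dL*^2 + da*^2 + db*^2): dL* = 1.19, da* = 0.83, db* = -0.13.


Formula: Delta E = sqrt(dL*^2 + da*^2 + db*^2)
Step 1: dL*^2 = 1.19^2 = 1.4161
Step 2: da*^2 = 0.83^2 = 0.6889
Step 3: db*^2 = (-0.13)^2 = 0.0169
Step 4: Sum = 1.4161 + 0.6889 + 0.0169 = 2.1219
Step 5: Delta E = sqrt(2.1219) = 1.46

1.46 Delta E


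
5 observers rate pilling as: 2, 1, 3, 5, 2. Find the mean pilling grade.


Formula: Mean = sum / count
Sum = 2 + 1 + 3 + 5 + 2 = 13
Mean = 13 / 5 = 2.6

2.6


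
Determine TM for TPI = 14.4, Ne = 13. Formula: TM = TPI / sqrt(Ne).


Formula: TM = TPI / sqrt(Ne)
Step 1: sqrt(Ne) = sqrt(13) = 3.6056
Step 2: TM = 14.4 / 3.6056 = 3.99

3.99 TM


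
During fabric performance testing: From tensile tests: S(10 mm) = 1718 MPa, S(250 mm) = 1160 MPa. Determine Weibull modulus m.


Formula: m = ln(L1/L2) / ln(S2/S1)
Step 1: ln(L1/L2) = ln(10/250) = -3.21888
Step 2: S2/S1 = 1160/1718 = 0.6752
Step 3: ln(S2/S1) = ln(0.6752) = -0.39275
Step 4: m = -3.21888 / -0.39275 = 8.20

8.20 (Weibull m)


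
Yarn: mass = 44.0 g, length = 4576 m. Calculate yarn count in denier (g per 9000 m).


Formula: den = (mass_g / length_m) * 9000
Substituting: den = (44.0 / 4576) * 9000
Intermediate: 44.0 / 4576 = 0.00961538 g/m
den = 0.00961538 * 9000 = 86.5 denier

86.5 denier


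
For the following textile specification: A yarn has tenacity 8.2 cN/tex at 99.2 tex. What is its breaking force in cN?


Formula: Breaking force = Tenacity * Linear density
F = 8.2 cN/tex * 99.2 tex
F = 813.44 cN

813.44 cN


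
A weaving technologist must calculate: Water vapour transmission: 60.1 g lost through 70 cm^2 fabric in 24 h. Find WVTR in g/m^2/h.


Formula: WVTR = mass_loss / (area * time)
Step 1: Convert area: 70 cm^2 = 0.007 m^2
Step 2: WVTR = 60.1 g / (0.007 m^2 * 24 h)
Step 3: WVTR = 60.1 / 0.168 = 357.7 g/m^2/h

357.7 g/m^2/h


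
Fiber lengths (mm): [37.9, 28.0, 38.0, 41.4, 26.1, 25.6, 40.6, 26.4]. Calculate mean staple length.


Formula: Mean = sum of lengths / count
Sum = 37.9 + 28.0 + 38.0 + 41.4 + 26.1 + 25.6 + 40.6 + 26.4
Sum = 264.0 mm
Mean = 264.0 / 8 = 33.00 mm

33.00 mm


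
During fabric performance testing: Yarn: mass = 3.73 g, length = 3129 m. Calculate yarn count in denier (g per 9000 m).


Formula: den = (mass_g / length_m) * 9000
Substituting: den = (3.73 / 3129) * 9000
Intermediate: 3.73 / 3129 = 0.00119207 g/m
den = 0.00119207 * 9000 = 10.7 denier

10.7 denier


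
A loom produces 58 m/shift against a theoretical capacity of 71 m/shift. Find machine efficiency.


Formula: Efficiency% = (Actual output / Theoretical output) * 100
Efficiency% = (58 / 71) * 100
Efficiency% = 0.816901 * 100 = 81.6901% ≈ 81.7%

81.7%


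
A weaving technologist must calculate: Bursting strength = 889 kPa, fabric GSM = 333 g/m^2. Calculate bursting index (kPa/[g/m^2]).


Formula: Bursting Index = Bursting Strength / Fabric GSM
BI = 889 kPa / 333 g/m^2
BI = 2.670 kPa/(g/m^2)

2.670 kPa/(g/m^2)


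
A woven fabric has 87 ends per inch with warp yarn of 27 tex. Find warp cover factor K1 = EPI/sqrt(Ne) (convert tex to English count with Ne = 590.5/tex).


Formula: K1 = EPI / sqrt(Ne), with Ne = 590.5 / tex_warp
Step 1: Ne = 590.5 / 27 = 21.87
Step 2: sqrt(Ne) = sqrt(21.87) = 4.6765
Step 3: K1 = 87 / 4.6765 = 18.6

18.6
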